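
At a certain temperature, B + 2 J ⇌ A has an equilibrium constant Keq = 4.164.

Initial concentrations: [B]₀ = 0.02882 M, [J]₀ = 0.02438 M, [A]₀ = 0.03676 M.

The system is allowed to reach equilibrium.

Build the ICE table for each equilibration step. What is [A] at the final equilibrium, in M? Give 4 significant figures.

Q₀ = 2146 vs Keq = 4.164 ⇒ Q>K, reverse
Step 1:
                   B          J          A
  I          0.02882    0.02438    0.03676
  C          0.03447    0.06893   -0.03447
  E          0.06329    0.09331   0.002294
  solve Keq expr → x = -0.03447; check Q = 4.164

[A]_eq = 0.002294 M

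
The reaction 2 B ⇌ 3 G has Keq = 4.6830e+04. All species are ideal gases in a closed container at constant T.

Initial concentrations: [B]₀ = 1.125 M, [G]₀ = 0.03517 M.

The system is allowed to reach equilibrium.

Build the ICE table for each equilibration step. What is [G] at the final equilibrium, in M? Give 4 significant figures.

Q₀ = 3.4373e-05 vs Keq = 4.6830e+04 ⇒ Q<K, forward
Step 1:
                    B           G
  init          1.125     0.03517
  Δ            -1.115       1.672
  eq          0.01031       1.707
  solve Keq expr → x = 0.5573; check Q = 4.6830e+04

[G]_eq = 1.707 M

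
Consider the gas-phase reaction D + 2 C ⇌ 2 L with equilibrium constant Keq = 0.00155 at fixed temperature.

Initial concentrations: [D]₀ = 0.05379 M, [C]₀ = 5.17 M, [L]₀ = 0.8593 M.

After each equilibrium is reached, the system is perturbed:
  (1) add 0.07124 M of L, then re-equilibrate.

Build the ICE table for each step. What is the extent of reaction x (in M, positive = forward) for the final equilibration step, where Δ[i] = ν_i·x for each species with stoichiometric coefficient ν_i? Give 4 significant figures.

Q₀ = 0.5136 vs Keq = 0.00155 ⇒ Q>K, reverse
Step 1:
                   D          C          L
  init       0.05379       5.17     0.8593
  Δ           0.3556     0.7112    -0.7112
  eq          0.4094      5.881     0.1481
  solve Keq expr → x = -0.3556; check Q = 0.00155
Then add 0.07124 M of L.
Step 2:
                   D          C          L
  init        0.4094      5.881     0.2194
  Δ          0.03195     0.0639    -0.0639
  eq          0.4413      5.945     0.1555
  solve Keq expr → x = -0.03195; check Q = 0.00155

x = -0.03195 M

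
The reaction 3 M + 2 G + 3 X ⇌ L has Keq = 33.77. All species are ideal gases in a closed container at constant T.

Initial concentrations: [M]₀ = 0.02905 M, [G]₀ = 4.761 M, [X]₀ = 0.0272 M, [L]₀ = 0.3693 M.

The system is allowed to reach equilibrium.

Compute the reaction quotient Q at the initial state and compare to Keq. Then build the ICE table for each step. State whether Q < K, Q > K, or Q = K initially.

Q₀ = 3.3025e+07; Q > K (proceeds reverse)

Q₀ = 3.3025e+07 vs Keq = 33.77 ⇒ Q>K, reverse
Step 1:
                   M          G          X          L
  Initial    0.02905      4.761     0.0272     0.3693
  Change      0.2379     0.1586     0.2379   -0.07932
  Equil        0.267       4.92     0.2651       0.29
  solve Keq expr → x = -0.07932; check Q = 33.77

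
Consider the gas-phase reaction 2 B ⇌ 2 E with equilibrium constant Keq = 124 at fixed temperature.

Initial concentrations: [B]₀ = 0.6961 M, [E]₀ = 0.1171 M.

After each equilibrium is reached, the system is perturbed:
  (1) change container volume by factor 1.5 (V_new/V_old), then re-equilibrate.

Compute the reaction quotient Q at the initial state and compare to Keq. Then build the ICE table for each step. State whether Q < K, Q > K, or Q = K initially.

Q₀ = 0.0283 vs Keq = 124 ⇒ Q<K, forward
Step 1:
                  B         E
  Initial    0.6961    0.1171
  Change    -0.6291    0.6291
  Equil     0.06701    0.7462
  solve Keq expr → x = 0.3145; check Q = 124
Then change container volume by factor 1.5 (V_new/V_old).
Step 2:
                  B         E
  Initial   0.04467    0.4975
  Change          0         0
  Equil     0.04467    0.4975
  solve Keq expr → x = 0; check Q = 124

Q₀ = 0.0283; Q < K (proceeds forward)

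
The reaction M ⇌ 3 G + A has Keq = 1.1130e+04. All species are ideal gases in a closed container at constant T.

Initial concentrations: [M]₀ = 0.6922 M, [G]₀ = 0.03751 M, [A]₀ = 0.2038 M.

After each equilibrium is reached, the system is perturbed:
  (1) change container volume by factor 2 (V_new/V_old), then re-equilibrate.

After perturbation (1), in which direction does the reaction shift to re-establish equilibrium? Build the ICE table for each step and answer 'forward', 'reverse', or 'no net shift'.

Q₀ = 1.5539e-05 vs Keq = 1.1130e+04 ⇒ Q<K, forward
Step 1:
                    M           G           A
  I            0.6922     0.03751      0.2038
  C           -0.6914       2.074      0.6914
  E        7.5758e-04       2.112      0.8952
  solve Keq expr → x = 0.6914; check Q = 1.1130e+04
Then change container volume by factor 2 (V_new/V_old).
Step 2:
                    M           G           A
  I        3.7879e-04       1.056      0.4476
  C       -3.3127e-04  9.9381e-04  3.3127e-04
  E        4.7518e-05       1.057       0.448
  solve Keq expr → x = 3.3127e-04; check Q = 1.1130e+04

Direction: forward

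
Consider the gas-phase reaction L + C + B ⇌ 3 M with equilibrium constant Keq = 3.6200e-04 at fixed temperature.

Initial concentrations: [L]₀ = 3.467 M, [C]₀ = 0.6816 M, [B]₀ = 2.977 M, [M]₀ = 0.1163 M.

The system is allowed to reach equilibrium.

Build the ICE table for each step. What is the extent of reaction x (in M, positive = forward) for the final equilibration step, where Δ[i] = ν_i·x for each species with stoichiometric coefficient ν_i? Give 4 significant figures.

x = 0.006545 M

Q₀ = 2.2360e-04 vs Keq = 3.6200e-04 ⇒ Q<K, forward
Step 1:
                   L          C          B          M
  I            3.467     0.6816      2.977     0.1163
  C        -0.006545  -0.006545  -0.006545    0.01964
  E             3.46     0.6751       2.97     0.1359
  solve Keq expr → x = 0.006545; check Q = 3.6200e-04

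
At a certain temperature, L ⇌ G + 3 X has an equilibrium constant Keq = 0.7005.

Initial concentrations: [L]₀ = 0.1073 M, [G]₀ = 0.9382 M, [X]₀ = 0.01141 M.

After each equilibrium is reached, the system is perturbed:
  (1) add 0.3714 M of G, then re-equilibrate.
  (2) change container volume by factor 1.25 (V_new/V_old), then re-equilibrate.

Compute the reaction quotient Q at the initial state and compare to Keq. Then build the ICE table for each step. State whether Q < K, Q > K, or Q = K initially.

Q₀ = 1.2988e-05; Q < K (proceeds forward)

Q₀ = 1.2988e-05 vs Keq = 0.7005 ⇒ Q<K, forward
Step 1:
                   L          G          X
  Initial     0.1073     0.9382    0.01141
  Change    -0.08224    0.08224     0.2467
  Equil      0.02506       1.02     0.2581
  solve Keq expr → x = 0.08224; check Q = 0.7005
Then add 0.3714 M of G.
Step 2:
                   L          G          X
  Initial    0.02506      1.392     0.2581
  Change    0.004232  -0.004232    -0.0127
  Equil      0.02929      1.388     0.2454
  solve Keq expr → x = -0.004232; check Q = 0.7005
Then change container volume by factor 1.25 (V_new/V_old).
Step 3:
                   L          G          X
  Initial    0.02343       1.11     0.1964
  Change   -0.007033   0.007033     0.0211
  Equil       0.0164      1.117     0.2175
  solve Keq expr → x = 0.007033; check Q = 0.7005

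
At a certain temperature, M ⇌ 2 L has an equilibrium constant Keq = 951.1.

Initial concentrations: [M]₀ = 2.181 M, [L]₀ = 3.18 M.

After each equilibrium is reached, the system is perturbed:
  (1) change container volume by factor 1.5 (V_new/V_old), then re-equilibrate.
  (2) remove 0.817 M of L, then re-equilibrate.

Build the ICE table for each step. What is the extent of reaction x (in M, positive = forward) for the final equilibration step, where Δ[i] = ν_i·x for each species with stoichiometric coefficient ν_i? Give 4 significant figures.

Q₀ = 4.637 vs Keq = 951.1 ⇒ Q<K, forward
Step 1:
                    M           L
  Initial       2.181        3.18
  Change       -2.123       4.246
  Equil       0.05798       7.426
  solve Keq expr → x = 2.123; check Q = 951.1
Then change container volume by factor 1.5 (V_new/V_old).
Step 2:
                    M           L
  Initial     0.03865       4.951
  Change     -0.01262     0.02524
  Equil       0.02603       4.976
  solve Keq expr → x = 0.01262; check Q = 951.1
Then remove 0.817 M of L.
Step 3:
                    M           L
  Initial     0.02603       4.159
  Change    -0.007712     0.01542
  Equil       0.01832       4.174
  solve Keq expr → x = 0.007712; check Q = 951.1

x = 0.007712 M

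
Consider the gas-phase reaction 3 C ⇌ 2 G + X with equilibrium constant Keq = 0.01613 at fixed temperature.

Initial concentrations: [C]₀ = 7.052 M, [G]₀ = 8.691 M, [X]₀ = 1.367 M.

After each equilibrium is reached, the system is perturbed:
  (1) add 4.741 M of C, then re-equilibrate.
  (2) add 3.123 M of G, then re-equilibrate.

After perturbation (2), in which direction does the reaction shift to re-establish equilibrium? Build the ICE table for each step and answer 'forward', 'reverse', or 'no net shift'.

Q₀ = 0.2944 vs Keq = 0.01613 ⇒ Q>K, reverse
Step 1:
                   C          G          X
  I            7.052      8.691      1.367
  C            3.002     -2.001     -1.001
  E            10.05       6.69     0.3663
  solve Keq expr → x = -1.001; check Q = 0.01613
Then add 4.741 M of C.
Step 2:
                   C          G          X
  I             14.8       6.69     0.3663
  C            -1.13     0.7533     0.3767
  E            13.67      7.443      0.743
  solve Keq expr → x = 0.3767; check Q = 0.01613
Then add 3.123 M of G.
Step 3:
                   C          G          X
  I            13.67      10.57      0.743
  C           0.7825    -0.5217    -0.2608
  E            14.45      10.04     0.4821
  solve Keq expr → x = -0.2608; check Q = 0.01613

Direction: reverse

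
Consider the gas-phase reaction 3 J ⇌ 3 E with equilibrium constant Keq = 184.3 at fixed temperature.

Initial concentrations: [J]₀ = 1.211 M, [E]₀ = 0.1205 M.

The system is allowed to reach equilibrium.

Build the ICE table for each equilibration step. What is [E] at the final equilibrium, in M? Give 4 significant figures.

[E]_eq = 1.132 M

Q₀ = 9.8521e-04 vs Keq = 184.3 ⇒ Q<K, forward
Step 1:
                   J          E
  I            1.211     0.1205
  C           -1.012      1.012
  E            0.199      1.132
  solve Keq expr → x = 0.3373; check Q = 184.3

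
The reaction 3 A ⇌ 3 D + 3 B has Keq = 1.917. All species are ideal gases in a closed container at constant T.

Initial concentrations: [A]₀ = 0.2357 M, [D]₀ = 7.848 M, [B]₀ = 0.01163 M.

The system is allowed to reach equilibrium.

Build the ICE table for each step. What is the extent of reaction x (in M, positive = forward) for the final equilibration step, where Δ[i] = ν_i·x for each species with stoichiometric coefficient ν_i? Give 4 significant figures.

Q₀ = 0.05807 vs Keq = 1.917 ⇒ Q<K, forward
Step 1:
                  A         D         B
  init       0.2357     7.848   0.01163
  Δ        -0.02209   0.02209   0.02209
  eq         0.2136      7.87   0.03372
  solve Keq expr → x = 0.007362; check Q = 1.917

x = 0.007362 M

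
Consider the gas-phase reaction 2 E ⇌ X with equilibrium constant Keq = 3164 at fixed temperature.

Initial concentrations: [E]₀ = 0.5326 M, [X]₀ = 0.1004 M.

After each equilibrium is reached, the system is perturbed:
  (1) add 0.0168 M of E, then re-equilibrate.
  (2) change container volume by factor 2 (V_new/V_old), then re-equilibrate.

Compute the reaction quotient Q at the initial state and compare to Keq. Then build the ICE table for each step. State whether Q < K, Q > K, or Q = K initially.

Q₀ = 0.3539 vs Keq = 3164 ⇒ Q<K, forward
Step 1:
                  E         X
  I          0.5326    0.1004
  C         -0.5219     0.261
  E         0.01069    0.3614
  solve Keq expr → x = 0.261; check Q = 3164
Then add 0.0168 M of E.
Step 2:
                  E         X
  I         0.02749    0.3614
  C        -0.01668  0.008339
  E         0.01081    0.3697
  solve Keq expr → x = 0.008339; check Q = 3164
Then change container volume by factor 2 (V_new/V_old).
Step 3:
                  E         X
  I        0.005405    0.1848
  C        0.002216 -0.001108
  E         0.00762    0.1837
  solve Keq expr → x = -0.001108; check Q = 3164

Q₀ = 0.3539; Q < K (proceeds forward)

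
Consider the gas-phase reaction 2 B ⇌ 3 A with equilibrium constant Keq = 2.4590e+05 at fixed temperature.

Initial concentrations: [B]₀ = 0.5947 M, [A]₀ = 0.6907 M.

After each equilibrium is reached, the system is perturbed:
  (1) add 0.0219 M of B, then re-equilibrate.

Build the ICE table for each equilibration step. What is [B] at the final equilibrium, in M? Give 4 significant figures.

[B]_eq = 0.004117 M

Q₀ = 0.9317 vs Keq = 2.4590e+05 ⇒ Q<K, forward
Step 1:
                   B          A
  Initial     0.5947     0.6907
  Change     -0.5907     0.8861
  Equil     0.003993      1.577
  solve Keq expr → x = 0.2954; check Q = 2.4590e+05
Then add 0.0219 M of B.
Step 2:
                   B          A
  Initial    0.02589      1.577
  Change    -0.02178    0.03266
  Equil     0.004117      1.609
  solve Keq expr → x = 0.01089; check Q = 2.4590e+05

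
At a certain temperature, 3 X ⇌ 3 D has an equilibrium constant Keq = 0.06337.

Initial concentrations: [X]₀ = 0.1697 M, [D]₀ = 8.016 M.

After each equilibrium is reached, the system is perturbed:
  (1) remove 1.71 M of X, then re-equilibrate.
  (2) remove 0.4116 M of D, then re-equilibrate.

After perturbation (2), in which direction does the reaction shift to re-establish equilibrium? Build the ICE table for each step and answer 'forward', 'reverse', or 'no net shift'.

Q₀ = 1.0540e+05 vs Keq = 0.06337 ⇒ Q>K, reverse
Step 1:
                  X         D
  Initial    0.1697     8.016
  Change      5.683    -5.683
  Equil       5.852     2.333
  solve Keq expr → x = -1.894; check Q = 0.06337
Then remove 1.71 M of X.
Step 2:
                  X         D
  Initial     4.142     2.333
  Change     0.4874   -0.4874
  Equil        4.63     1.846
  solve Keq expr → x = -0.1625; check Q = 0.06337
Then remove 0.4116 M of D.
Step 3:
                  X         D
  Initial      4.63     1.434
  Change    -0.2943    0.2943
  Equil       4.336     1.729
  solve Keq expr → x = 0.09809; check Q = 0.06337

Direction: forward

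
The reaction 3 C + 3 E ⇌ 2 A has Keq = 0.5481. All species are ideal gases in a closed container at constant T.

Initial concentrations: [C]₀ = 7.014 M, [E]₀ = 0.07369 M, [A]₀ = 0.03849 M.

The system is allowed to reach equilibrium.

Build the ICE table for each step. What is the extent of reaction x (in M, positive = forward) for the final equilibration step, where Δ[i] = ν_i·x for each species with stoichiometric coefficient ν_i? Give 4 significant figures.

x = 0.01482 M

Q₀ = 0.01073 vs Keq = 0.5481 ⇒ Q<K, forward
Step 1:
                   C          E          A
  Initial      7.014    0.07369    0.03849
  Change    -0.04445   -0.04445    0.02963
  Equil         6.97    0.02924    0.06812
  solve Keq expr → x = 0.01482; check Q = 0.5481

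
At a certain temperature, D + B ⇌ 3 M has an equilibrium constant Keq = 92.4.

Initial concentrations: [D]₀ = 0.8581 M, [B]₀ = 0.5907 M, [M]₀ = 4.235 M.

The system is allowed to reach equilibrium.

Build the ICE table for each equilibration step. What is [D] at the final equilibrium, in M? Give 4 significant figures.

[D]_eq = 0.9574 M

Q₀ = 149.8 vs Keq = 92.4 ⇒ Q>K, reverse
Step 1:
                   D          B          M
  init        0.8581     0.5907      4.235
  Δ          0.09926    0.09926    -0.2978
  eq          0.9574       0.69      3.937
  solve Keq expr → x = -0.09926; check Q = 92.4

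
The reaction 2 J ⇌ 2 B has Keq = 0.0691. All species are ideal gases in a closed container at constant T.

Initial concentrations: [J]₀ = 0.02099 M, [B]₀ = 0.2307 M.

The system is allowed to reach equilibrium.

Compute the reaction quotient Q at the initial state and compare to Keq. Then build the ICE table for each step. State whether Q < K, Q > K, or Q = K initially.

Q₀ = 120.8; Q > K (proceeds reverse)

Q₀ = 120.8 vs Keq = 0.0691 ⇒ Q>K, reverse
Step 1:
                    J           B
  init        0.02099      0.2307
  Δ            0.1783     -0.1783
  eq           0.1993     0.05239
  solve Keq expr → x = -0.08916; check Q = 0.0691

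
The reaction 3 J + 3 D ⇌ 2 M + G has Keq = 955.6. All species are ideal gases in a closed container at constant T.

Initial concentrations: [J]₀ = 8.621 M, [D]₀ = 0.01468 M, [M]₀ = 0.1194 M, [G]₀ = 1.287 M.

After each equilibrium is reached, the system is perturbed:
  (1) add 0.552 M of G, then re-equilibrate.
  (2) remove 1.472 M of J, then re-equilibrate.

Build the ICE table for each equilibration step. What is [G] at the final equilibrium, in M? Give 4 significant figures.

Q₀ = 9.052 vs Keq = 955.6 ⇒ Q<K, forward
Step 1:
                   J          D          M          G
  init         8.621    0.01468     0.1194      1.287
  Δ         -0.01144   -0.01144   0.007624   0.003812
  eq            8.61   0.003244      0.127      1.291
  solve Keq expr → x = 0.003812; check Q = 955.6
Then add 0.552 M of G.
Step 2:
                   J          D          M          G
  init          8.61   0.003244      0.127      1.843
  Δ       4.0339e-04 4.0339e-04 -2.6893e-04 -1.3446e-04
  eq            8.61   0.003648     0.1268      1.843
  solve Keq expr → x = -1.3446e-04; check Q = 955.6
Then remove 1.472 M of J.
Step 3:
                   J          D          M          G
  init         7.138   0.003648     0.1268      1.843
  Δ       7.4018e-04 7.4018e-04 -4.9345e-04 -2.4673e-04
  eq           7.139   0.004388     0.1263      1.842
  solve Keq expr → x = -2.4673e-04; check Q = 955.6

[G]_eq = 1.842 M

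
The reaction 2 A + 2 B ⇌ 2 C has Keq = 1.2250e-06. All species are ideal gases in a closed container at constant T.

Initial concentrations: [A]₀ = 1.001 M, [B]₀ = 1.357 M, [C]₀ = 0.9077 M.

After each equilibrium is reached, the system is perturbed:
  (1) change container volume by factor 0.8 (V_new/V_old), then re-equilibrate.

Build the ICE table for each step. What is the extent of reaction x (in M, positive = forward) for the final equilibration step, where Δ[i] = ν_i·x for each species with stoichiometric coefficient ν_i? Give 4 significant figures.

Q₀ = 0.4465 vs Keq = 1.2250e-06 ⇒ Q>K, reverse
Step 1:
                    A           B           C
  I             1.001       1.357      0.9077
  C            0.9029      0.9029     -0.9029
  E             1.904        2.26    0.004762
  solve Keq expr → x = -0.4515; check Q = 1.2250e-06
Then change container volume by factor 0.8 (V_new/V_old).
Step 2:
                    A           B           C
  I              2.38       2.825    0.005953
  C          -0.00148    -0.00148     0.00148
  E             2.378       2.823    0.007433
  solve Keq expr → x = 7.3985e-04; check Q = 1.2250e-06

x = 7.3985e-04 M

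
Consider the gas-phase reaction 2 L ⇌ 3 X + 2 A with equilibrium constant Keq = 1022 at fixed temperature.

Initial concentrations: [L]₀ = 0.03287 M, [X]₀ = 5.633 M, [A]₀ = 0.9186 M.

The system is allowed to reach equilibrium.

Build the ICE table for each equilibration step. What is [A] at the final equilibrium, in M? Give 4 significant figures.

Q₀ = 1.3960e+05 vs Keq = 1022 ⇒ Q>K, reverse
Step 1:
                    L           X           A
  init        0.03287       5.633      0.9186
  Δ            0.2294     -0.3441     -0.2294
  eq           0.2622       5.289      0.6892
  solve Keq expr → x = -0.1147; check Q = 1022

[A]_eq = 0.6892 M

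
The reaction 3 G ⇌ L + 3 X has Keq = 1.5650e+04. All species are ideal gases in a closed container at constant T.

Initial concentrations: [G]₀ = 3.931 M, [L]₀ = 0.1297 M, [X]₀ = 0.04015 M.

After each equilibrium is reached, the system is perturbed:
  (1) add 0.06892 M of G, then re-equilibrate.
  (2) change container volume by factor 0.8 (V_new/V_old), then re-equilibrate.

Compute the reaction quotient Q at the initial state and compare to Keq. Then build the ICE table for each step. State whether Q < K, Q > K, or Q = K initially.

Q₀ = 1.3819e-07 vs Keq = 1.5650e+04 ⇒ Q<K, forward
Step 1:
                    G           L           X
  Initial       3.931      0.1297     0.04015
  Change       -3.762       1.254       3.762
  Equil        0.1694       1.384       3.802
  solve Keq expr → x = 1.254; check Q = 1.5650e+04
Then add 0.06892 M of G.
Step 2:
                    G           L           X
  Initial      0.2383       1.384       3.802
  Change     -0.06512     0.02171     0.06512
  Equil        0.1732       1.405       3.867
  solve Keq expr → x = 0.02171; check Q = 1.5650e+04
Then change container volume by factor 0.8 (V_new/V_old).
Step 3:
                    G           L           X
  Initial      0.2165       1.757       4.834
  Change      0.01572   -0.005241    -0.01572
  Equil        0.2322       1.751       4.818
  solve Keq expr → x = -0.005241; check Q = 1.5650e+04

Q₀ = 1.3819e-07; Q < K (proceeds forward)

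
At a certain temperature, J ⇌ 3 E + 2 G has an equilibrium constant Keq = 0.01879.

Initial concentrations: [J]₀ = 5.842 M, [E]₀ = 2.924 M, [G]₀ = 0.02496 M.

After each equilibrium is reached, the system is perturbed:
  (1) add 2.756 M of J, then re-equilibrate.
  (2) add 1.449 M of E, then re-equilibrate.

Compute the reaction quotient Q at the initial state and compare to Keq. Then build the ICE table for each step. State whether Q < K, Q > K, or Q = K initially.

Q₀ = 0.002666; Q < K (proceeds forward)

Q₀ = 0.002666 vs Keq = 0.01879 ⇒ Q<K, forward
Step 1:
                  J         E         G
  I           5.842     2.924   0.02496
  C        -0.01962   0.05887   0.03924
  E           5.822     2.983    0.0642
  solve Keq expr → x = 0.01962; check Q = 0.01879
Then add 2.756 M of J.
Step 2:
                  J         E         G
  I           8.578     2.983    0.0642
  C       -0.006472   0.01942   0.01294
  E           8.572     3.002   0.07715
  solve Keq expr → x = 0.006472; check Q = 0.01879
Then add 1.449 M of E.
Step 3:
                  J         E         G
  I           8.572     4.451   0.07715
  C         0.01682  -0.05045  -0.03363
  E           8.589     4.401   0.04351
  solve Keq expr → x = -0.01682; check Q = 0.01879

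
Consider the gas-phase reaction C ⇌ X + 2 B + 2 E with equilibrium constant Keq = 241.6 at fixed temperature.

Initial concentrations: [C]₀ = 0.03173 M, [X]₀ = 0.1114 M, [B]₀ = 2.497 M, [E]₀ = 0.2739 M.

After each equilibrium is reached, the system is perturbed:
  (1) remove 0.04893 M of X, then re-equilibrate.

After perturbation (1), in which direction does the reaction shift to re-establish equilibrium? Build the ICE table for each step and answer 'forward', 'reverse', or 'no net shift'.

Direction: forward

Q₀ = 1.642 vs Keq = 241.6 ⇒ Q<K, forward
Step 1:
                   C          X          B          E
  init       0.03173     0.1114      2.497     0.2739
  Δ         -0.03129    0.03129    0.06258    0.06258
  eq      4.3810e-04     0.1427       2.56     0.3365
  solve Keq expr → x = 0.03129; check Q = 241.6
Then remove 0.04893 M of X.
Step 2:
                   C          X          B          E
  init    4.3810e-04    0.09376       2.56     0.3365
  Δ       -1.4919e-04 1.4919e-04 2.9838e-04 2.9838e-04
  eq      2.8891e-04    0.09391       2.56     0.3368
  solve Keq expr → x = 1.4919e-04; check Q = 241.6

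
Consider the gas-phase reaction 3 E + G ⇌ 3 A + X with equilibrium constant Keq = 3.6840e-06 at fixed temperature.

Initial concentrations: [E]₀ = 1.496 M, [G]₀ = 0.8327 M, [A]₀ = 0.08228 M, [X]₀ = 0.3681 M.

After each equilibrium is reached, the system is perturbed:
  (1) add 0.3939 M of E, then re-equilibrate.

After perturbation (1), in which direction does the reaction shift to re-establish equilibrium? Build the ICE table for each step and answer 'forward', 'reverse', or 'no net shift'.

Q₀ = 7.3547e-05 vs Keq = 3.6840e-06 ⇒ Q>K, reverse
Step 1:
                   E          G          A          X
  init         1.496     0.8327    0.08228     0.3681
  Δ          0.05023    0.01674   -0.05023   -0.01674
  eq           1.546     0.8494    0.03205     0.3514
  solve Keq expr → x = -0.01674; check Q = 3.6840e-06
Then add 0.3939 M of E.
Step 2:
                   E          G          A          X
  init          1.94     0.8494    0.03205     0.3514
  Δ        -0.007862  -0.002621   0.007862   0.002621
  eq           1.932     0.8468    0.03991      0.354
  solve Keq expr → x = 0.002621; check Q = 3.6840e-06

Direction: forward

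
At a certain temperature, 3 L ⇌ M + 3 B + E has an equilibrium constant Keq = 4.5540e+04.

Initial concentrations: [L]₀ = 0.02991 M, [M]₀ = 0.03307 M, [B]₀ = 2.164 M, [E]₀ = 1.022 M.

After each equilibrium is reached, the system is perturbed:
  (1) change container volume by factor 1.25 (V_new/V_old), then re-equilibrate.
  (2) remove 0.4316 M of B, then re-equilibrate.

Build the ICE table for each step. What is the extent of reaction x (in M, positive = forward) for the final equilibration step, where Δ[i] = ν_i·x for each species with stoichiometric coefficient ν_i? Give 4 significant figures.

Q₀ = 1.2800e+04 vs Keq = 4.5540e+04 ⇒ Q<K, forward
Step 1:
                   L          M          B          E
  I          0.02991    0.03307      2.164      1.022
  C        -0.009595   0.003198   0.009595   0.003198
  E          0.02032    0.03627      2.174      1.025
  solve Keq expr → x = 0.003198; check Q = 4.5540e+04
Then change container volume by factor 1.25 (V_new/V_old).
Step 2:
                   L          M          B          E
  I          0.01625    0.02901      1.739     0.8202
  C        -0.002113 7.0429e-04   0.002113 7.0429e-04
  E          0.01414    0.02972      1.741     0.8209
  solve Keq expr → x = 7.0429e-04; check Q = 4.5540e+04
Then remove 0.4316 M of B.
Step 3:
                   L          M          B          E
  I          0.01414    0.02972      1.309     0.8209
  C        -0.003342   0.001114   0.003342   0.001114
  E           0.0108    0.03083      1.313      0.822
  solve Keq expr → x = 0.001114; check Q = 4.5540e+04

x = 0.001114 M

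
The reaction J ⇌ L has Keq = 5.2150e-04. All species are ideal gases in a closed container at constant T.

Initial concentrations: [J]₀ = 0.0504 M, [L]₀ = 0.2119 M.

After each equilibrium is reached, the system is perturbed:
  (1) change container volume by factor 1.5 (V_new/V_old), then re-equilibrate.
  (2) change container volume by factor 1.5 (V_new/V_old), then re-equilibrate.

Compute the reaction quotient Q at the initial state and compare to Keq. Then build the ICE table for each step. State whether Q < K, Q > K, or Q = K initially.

Q₀ = 4.204; Q > K (proceeds reverse)

Q₀ = 4.204 vs Keq = 5.2150e-04 ⇒ Q>K, reverse
Step 1:
                  J         L
  I          0.0504    0.2119
  C          0.2118   -0.2118
  E          0.2622 1.3672e-04
  solve Keq expr → x = -0.2118; check Q = 5.2150e-04
Then change container volume by factor 1.5 (V_new/V_old).
Step 2:
                  J         L
  I          0.1748 9.1145e-05
  C               0         0
  E          0.1748 9.1145e-05
  solve Keq expr → x = 0; check Q = 5.2150e-04
Then change container volume by factor 1.5 (V_new/V_old).
Step 3:
                  J         L
  I          0.1165 6.0764e-05
  C               0         0
  E          0.1165 6.0764e-05
  solve Keq expr → x = 0; check Q = 5.2150e-04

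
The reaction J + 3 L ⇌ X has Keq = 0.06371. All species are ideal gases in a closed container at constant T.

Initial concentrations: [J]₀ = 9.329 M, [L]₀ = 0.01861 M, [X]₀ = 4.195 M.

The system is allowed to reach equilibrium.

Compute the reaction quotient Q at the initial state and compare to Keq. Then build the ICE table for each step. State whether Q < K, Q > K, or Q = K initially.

Q₀ = 6.9768e+04; Q > K (proceeds reverse)

Q₀ = 6.9768e+04 vs Keq = 0.06371 ⇒ Q>K, reverse
Step 1:
                    J           L           X
  init          9.329     0.01861       4.195
  Δ            0.5894       1.768     -0.5894
  eq            9.918       1.787       3.606
  solve Keq expr → x = -0.5894; check Q = 0.06371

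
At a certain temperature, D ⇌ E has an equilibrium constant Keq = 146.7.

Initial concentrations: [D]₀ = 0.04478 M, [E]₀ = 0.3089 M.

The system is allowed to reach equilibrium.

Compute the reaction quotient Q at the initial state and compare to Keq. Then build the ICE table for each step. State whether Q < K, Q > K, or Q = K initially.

Q₀ = 6.898; Q < K (proceeds forward)

Q₀ = 6.898 vs Keq = 146.7 ⇒ Q<K, forward
Step 1:
                  D         E
  Initial   0.04478    0.3089
  Change   -0.04239   0.04239
  Equil    0.002395    0.3513
  solve Keq expr → x = 0.04239; check Q = 146.7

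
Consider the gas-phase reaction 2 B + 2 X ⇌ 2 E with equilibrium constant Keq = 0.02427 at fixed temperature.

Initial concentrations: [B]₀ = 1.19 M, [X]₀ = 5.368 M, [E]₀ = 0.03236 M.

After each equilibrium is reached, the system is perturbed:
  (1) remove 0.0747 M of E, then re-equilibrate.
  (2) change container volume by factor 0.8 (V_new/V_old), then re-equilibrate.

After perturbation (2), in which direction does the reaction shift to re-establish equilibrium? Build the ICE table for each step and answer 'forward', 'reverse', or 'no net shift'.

Q₀ = 2.5662e-05 vs Keq = 0.02427 ⇒ Q<K, forward
Step 1:
                    B           X           E
  Initial        1.19       5.368     0.03236
  Change      -0.4951     -0.4951      0.4951
  Equil        0.6949       4.873      0.5275
  solve Keq expr → x = 0.2476; check Q = 0.02427
Then remove 0.0747 M of E.
Step 2:
                    B           X           E
  Initial      0.6949       4.873      0.4528
  Change     -0.04014    -0.04014     0.04014
  Equil        0.6547       4.833      0.4929
  solve Keq expr → x = 0.02007; check Q = 0.02427
Then change container volume by factor 0.8 (V_new/V_old).
Step 3:
                    B           X           E
  Initial      0.8184       6.041      0.6162
  Change     -0.07489    -0.07489     0.07489
  Equil        0.7435       5.966      0.6911
  solve Keq expr → x = 0.03744; check Q = 0.02427

Direction: forward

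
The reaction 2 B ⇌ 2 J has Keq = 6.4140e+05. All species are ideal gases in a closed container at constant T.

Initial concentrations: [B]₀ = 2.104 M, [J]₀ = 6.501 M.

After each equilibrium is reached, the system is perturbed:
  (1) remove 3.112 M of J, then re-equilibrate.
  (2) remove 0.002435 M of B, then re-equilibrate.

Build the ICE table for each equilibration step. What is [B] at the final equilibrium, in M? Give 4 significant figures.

[B]_eq = 0.006847 M

Q₀ = 9.547 vs Keq = 6.4140e+05 ⇒ Q<K, forward
Step 1:
                  B         J
  Initial     2.104     6.501
  Change     -2.093     2.093
  Equil     0.01073     8.594
  solve Keq expr → x = 1.047; check Q = 6.4140e+05
Then remove 3.112 M of J.
Step 2:
                  B         J
  Initial   0.01073     5.482
  Change  -0.003881  0.003881
  Equil     0.00685     5.486
  solve Keq expr → x = 0.00194; check Q = 6.4140e+05
Then remove 0.002435 M of B.
Step 3:
                  B         J
  Initial  0.004415     5.486
  Change   0.002432 -0.002432
  Equil    0.006847     5.484
  solve Keq expr → x = -0.001216; check Q = 6.4140e+05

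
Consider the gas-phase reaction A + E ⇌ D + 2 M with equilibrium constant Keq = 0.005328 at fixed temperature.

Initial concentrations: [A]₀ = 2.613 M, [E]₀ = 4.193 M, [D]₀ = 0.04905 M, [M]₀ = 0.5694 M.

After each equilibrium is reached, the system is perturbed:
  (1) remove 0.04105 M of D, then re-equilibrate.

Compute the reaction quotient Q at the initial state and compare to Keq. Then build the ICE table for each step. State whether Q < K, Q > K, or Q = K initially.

Q₀ = 0.001451; Q < K (proceeds forward)

Q₀ = 0.001451 vs Keq = 0.005328 ⇒ Q<K, forward
Step 1:
                    A           E           D           M
  I             2.613       4.193     0.04905      0.5694
  C           -0.0653     -0.0653      0.0653      0.1306
  E             2.548       4.128      0.1143         0.7
  solve Keq expr → x = 0.0653; check Q = 0.005328
Then remove 0.04105 M of D.
Step 2:
                    A           E           D           M
  I             2.548       4.128      0.0733         0.7
  C          -0.02483    -0.02483     0.02483     0.04967
  E             2.523       4.103     0.09813      0.7497
  solve Keq expr → x = 0.02483; check Q = 0.005328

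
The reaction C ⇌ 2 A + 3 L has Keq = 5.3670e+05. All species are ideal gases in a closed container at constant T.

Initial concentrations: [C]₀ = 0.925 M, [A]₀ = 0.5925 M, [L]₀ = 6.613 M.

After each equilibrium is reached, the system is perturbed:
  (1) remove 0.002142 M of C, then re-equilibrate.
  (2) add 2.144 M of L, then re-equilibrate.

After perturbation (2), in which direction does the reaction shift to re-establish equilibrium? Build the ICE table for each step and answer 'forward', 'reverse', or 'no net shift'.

Q₀ = 109.8 vs Keq = 5.3670e+05 ⇒ Q<K, forward
Step 1:
                   C          A          L
  I            0.925     0.5925      6.613
  C           -0.916      1.832      2.748
  E         0.008985      2.425      9.361
  solve Keq expr → x = 0.916; check Q = 5.3670e+05
Then remove 0.002142 M of C.
Step 2:
                   C          A          L
  I         0.006843      2.425      9.361
  C         0.002093  -0.004186  -0.006279
  E         0.008936       2.42      9.355
  solve Keq expr → x = -0.002093; check Q = 5.3670e+05
Then add 2.144 M of L.
Step 3:
                   C          A          L
  I         0.008936       2.42       11.5
  C         0.007364   -0.01473   -0.02209
  E           0.0163      2.406      11.48
  solve Keq expr → x = -0.007364; check Q = 5.3670e+05

Direction: reverse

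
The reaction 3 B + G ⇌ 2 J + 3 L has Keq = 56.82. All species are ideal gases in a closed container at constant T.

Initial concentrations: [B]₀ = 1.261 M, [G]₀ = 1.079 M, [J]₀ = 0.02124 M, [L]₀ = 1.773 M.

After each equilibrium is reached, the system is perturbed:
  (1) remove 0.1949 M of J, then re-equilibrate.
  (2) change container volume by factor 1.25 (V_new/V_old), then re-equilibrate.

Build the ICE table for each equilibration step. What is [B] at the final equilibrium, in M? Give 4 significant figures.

[B]_eq = 0.3068 M

Q₀ = 0.001162 vs Keq = 56.82 ⇒ Q<K, forward
Step 1:
                  B         G         J         L
  I           1.261     1.079   0.02124     1.773
  C         -0.7859    -0.262    0.5239    0.7859
  E          0.4751     0.817    0.5452     2.559
  solve Keq expr → x = 0.262; check Q = 56.82
Then remove 0.1949 M of J.
Step 2:
                  B         G         J         L
  I          0.4751     0.817    0.3503     2.559
  C        -0.07377  -0.02459   0.04918   0.07377
  E          0.4014    0.7925    0.3994     2.633
  solve Keq expr → x = 0.02459; check Q = 56.82
Then change container volume by factor 1.25 (V_new/V_old).
Step 3:
                  B         G         J         L
  I          0.3211     0.634    0.3195     2.106
  C        -0.01429 -0.004763  0.009526   0.01429
  E          0.3068    0.6292    0.3291      2.12
  solve Keq expr → x = 0.004763; check Q = 56.82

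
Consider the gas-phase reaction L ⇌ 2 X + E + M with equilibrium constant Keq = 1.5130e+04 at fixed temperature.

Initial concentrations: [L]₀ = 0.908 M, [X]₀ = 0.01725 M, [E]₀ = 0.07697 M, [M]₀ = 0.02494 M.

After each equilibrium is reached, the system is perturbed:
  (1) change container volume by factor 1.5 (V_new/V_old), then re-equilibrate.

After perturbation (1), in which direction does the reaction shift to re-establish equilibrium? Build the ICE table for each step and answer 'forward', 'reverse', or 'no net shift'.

Q₀ = 6.2909e-07 vs Keq = 1.5130e+04 ⇒ Q<K, forward
Step 1:
                   L          X          E          M
  init         0.908    0.01725    0.07697    0.02494
  Δ          -0.9078      1.816     0.9078     0.9078
  eq      2.0394e-04      1.833     0.9848     0.9327
  solve Keq expr → x = 0.9078; check Q = 1.5130e+04
Then change container volume by factor 1.5 (V_new/V_old).
Step 2:
                   L          X          E          M
  init    1.3596e-04      1.222     0.6565     0.6218
  Δ       -9.5651e-05 1.9130e-04 9.5651e-05 9.5651e-05
  eq      4.0309e-05      1.222     0.6566     0.6219
  solve Keq expr → x = 9.5651e-05; check Q = 1.5130e+04

Direction: forward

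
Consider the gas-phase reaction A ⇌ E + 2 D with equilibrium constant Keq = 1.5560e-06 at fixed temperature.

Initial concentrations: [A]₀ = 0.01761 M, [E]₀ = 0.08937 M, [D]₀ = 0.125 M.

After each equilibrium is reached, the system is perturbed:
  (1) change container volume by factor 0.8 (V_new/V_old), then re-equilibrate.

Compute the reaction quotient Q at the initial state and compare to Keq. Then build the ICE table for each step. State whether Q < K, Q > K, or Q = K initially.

Q₀ = 0.0793 vs Keq = 1.5560e-06 ⇒ Q>K, reverse
Step 1:
                    A           E           D
  Initial     0.01761     0.08937       0.125
  Change      0.06145    -0.06145     -0.1229
  Equil       0.07906     0.02792    0.002099
  solve Keq expr → x = -0.06145; check Q = 1.5560e-06
Then change container volume by factor 0.8 (V_new/V_old).
Step 2:
                    A           E           D
  Initial     0.09883      0.0349    0.002624
  Change   2.5713e-04 -2.5713e-04 -5.1426e-04
  Equil       0.09908     0.03464     0.00211
  solve Keq expr → x = -2.5713e-04; check Q = 1.5560e-06

Q₀ = 0.0793; Q > K (proceeds reverse)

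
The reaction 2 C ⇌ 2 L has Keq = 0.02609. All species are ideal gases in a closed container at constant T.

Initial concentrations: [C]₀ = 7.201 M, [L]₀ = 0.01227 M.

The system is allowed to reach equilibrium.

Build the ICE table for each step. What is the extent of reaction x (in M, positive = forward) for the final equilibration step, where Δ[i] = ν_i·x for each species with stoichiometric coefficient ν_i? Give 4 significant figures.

Q₀ = 2.9034e-06 vs Keq = 0.02609 ⇒ Q<K, forward
Step 1:
                   C          L
  Initial      7.201    0.01227
  Change     -0.9908     0.9908
  Equil         6.21      1.003
  solve Keq expr → x = 0.4954; check Q = 0.02609

x = 0.4954 M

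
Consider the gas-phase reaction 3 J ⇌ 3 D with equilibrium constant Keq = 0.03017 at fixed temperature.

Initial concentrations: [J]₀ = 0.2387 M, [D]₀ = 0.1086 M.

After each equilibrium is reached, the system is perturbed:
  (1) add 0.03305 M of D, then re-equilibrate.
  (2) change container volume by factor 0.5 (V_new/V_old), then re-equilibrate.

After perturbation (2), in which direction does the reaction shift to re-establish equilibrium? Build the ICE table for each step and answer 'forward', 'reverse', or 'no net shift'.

Direction: no net shift

Q₀ = 0.09417 vs Keq = 0.03017 ⇒ Q>K, reverse
Step 1:
                    J           D
  Initial      0.2387      0.1086
  Change      0.02615    -0.02615
  Equil        0.2648     0.08245
  solve Keq expr → x = -0.008717; check Q = 0.03017
Then add 0.03305 M of D.
Step 2:
                    J           D
  Initial      0.2648      0.1155
  Change       0.0252     -0.0252
  Equil        0.2901      0.0903
  solve Keq expr → x = -0.008401; check Q = 0.03017
Then change container volume by factor 0.5 (V_new/V_old).
Step 3:
                    J           D
  Initial      0.5801      0.1806
  Change            0           0
  Equil        0.5801      0.1806
  solve Keq expr → x = 0; check Q = 0.03017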